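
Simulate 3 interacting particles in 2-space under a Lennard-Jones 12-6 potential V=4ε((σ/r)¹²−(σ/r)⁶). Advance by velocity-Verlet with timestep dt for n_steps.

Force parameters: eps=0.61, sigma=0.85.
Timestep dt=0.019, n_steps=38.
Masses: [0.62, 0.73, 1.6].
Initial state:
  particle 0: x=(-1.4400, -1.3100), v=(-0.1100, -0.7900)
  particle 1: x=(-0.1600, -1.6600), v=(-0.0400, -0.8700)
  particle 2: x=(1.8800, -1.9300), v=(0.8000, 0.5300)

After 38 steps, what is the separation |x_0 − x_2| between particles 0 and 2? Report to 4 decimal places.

3.7347

step 0: x0=(-1.4400, -1.3100) x1=(-0.1600, -1.6600) x2=(1.8800, -1.9300)
step 1: x0=(-1.4419, -1.3251) x1=(-0.1609, -1.6765) x2=(1.8952, -1.9199)
step 2: x0=(-1.4434, -1.3402) x1=(-0.1621, -1.6929) x2=(1.9104, -1.9099)
step 3: x0=(-1.4446, -1.3555) x1=(-0.1636, -1.7092) x2=(1.9256, -1.8998)
step 4: x0=(-1.4454, -1.3708) x1=(-0.1654, -1.7255) x2=(1.9407, -1.8897)
step 5: x0=(-1.4459, -1.3863) x1=(-0.1675, -1.7416) x2=(1.9559, -1.8796)
step 6: x0=(-1.4459, -1.4019) x1=(-0.1699, -1.7577) x2=(1.9711, -1.8696)
step 7: x0=(-1.4456, -1.4175) x1=(-0.1726, -1.7736) x2=(1.9862, -1.8595)
step 8: x0=(-1.4449, -1.4333) x1=(-0.1756, -1.7895) x2=(2.0014, -1.8494)
step 9: x0=(-1.4439, -1.4492) x1=(-0.1789, -1.8053) x2=(2.0165, -1.8393)
step 10: x0=(-1.4424, -1.4652) x1=(-0.1825, -1.8210) x2=(2.0316, -1.8293)
step 11: x0=(-1.4406, -1.4813) x1=(-0.1865, -1.8366) x2=(2.0468, -1.8192)
step 12: x0=(-1.4383, -1.4975) x1=(-0.1908, -1.8522) x2=(2.0619, -1.8091)
step 13: x0=(-1.4356, -1.5139) x1=(-0.1954, -1.8676) x2=(2.0770, -1.7990)
step 14: x0=(-1.4325, -1.5303) x1=(-0.2004, -1.8829) x2=(2.0922, -1.7890)
step 15: x0=(-1.4289, -1.5469) x1=(-0.2058, -1.8981) x2=(2.1073, -1.7789)
step 16: x0=(-1.4249, -1.5637) x1=(-0.2116, -1.9131) x2=(2.1224, -1.7688)
step 17: x0=(-1.4203, -1.5805) x1=(-0.2178, -1.9281) x2=(2.1375, -1.7587)
step 18: x0=(-1.4153, -1.5976) x1=(-0.2244, -1.9429) x2=(2.1526, -1.7487)
step 19: x0=(-1.4097, -1.6147) x1=(-0.2315, -1.9576) x2=(2.1677, -1.7386)
step 20: x0=(-1.4035, -1.6321) x1=(-0.2390, -1.9722) x2=(2.1828, -1.7285)
step 21: x0=(-1.3967, -1.6496) x1=(-0.2471, -1.9866) x2=(2.1979, -1.7185)
step 22: x0=(-1.3893, -1.6673) x1=(-0.2557, -2.0008) x2=(2.2130, -1.7084)
step 23: x0=(-1.3812, -1.6852) x1=(-0.2649, -2.0149) x2=(2.2281, -1.6983)
step 24: x0=(-1.3723, -1.7034) x1=(-0.2747, -2.0288) x2=(2.2432, -1.6882)
step 25: x0=(-1.3627, -1.7218) x1=(-0.2852, -2.0424) x2=(2.2583, -1.6782)
step 26: x0=(-1.3522, -1.7404) x1=(-0.2965, -2.0559) x2=(2.2733, -1.6681)
step 27: x0=(-1.3407, -1.7593) x1=(-0.3084, -2.0691) x2=(2.2884, -1.6580)
step 28: x0=(-1.3284, -1.7785) x1=(-0.3212, -2.0821) x2=(2.3035, -1.6479)
step 29: x0=(-1.3151, -1.7979) x1=(-0.3348, -2.0949) x2=(2.3186, -1.6379)
step 30: x0=(-1.3008, -1.8177) x1=(-0.3492, -2.1074) x2=(2.3337, -1.6278)
step 31: x0=(-1.2859, -1.8376) x1=(-0.3641, -2.1197) x2=(2.3488, -1.6177)
step 32: x0=(-1.2707, -1.8577) x1=(-0.3793, -2.1320) x2=(2.3638, -1.6077)
step 33: x0=(-1.2563, -1.8775) x1=(-0.3938, -2.1444) x2=(2.3789, -1.5976)
step 34: x0=(-1.2443, -1.8965) x1=(-0.4062, -2.1575) x2=(2.3940, -1.5875)
step 35: x0=(-1.2373, -1.9140) x1=(-0.4145, -2.1720) x2=(2.4091, -1.5775)
step 36: x0=(-1.2375, -1.9292) x1=(-0.4165, -2.1883) x2=(2.4241, -1.5674)
step 37: x0=(-1.2452, -1.9421) x1=(-0.4123, -2.2066) x2=(2.4392, -1.5573)
step 38: x0=(-1.2583, -1.9533) x1=(-0.4034, -2.2265) x2=(2.4543, -1.5472)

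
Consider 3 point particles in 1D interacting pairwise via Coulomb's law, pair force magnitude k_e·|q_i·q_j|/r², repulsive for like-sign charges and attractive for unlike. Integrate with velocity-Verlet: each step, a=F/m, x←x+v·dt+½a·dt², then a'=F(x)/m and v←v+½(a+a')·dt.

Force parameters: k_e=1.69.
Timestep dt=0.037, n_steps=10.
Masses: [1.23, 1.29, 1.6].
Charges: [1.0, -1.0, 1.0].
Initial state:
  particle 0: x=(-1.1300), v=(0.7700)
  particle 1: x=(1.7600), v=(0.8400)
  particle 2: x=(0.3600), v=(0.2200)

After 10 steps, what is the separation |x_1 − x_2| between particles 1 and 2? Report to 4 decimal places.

step 0: x0=(-1.1300) x1=(1.7600) x2=(0.3600)
step 1: x0=(-1.1018) x1=(1.7905) x2=(0.3688)
step 2: x0=(-1.0743) x1=(1.8199) x2=(0.3791)
step 3: x0=(-1.0474) x1=(1.8483) x2=(0.3907)
step 4: x0=(-1.0212) x1=(1.8755) x2=(0.4036)
step 5: x0=(-0.9958) x1=(1.9018) x2=(0.4180)
step 6: x0=(-0.9710) x1=(1.9270) x2=(0.4337)
step 7: x0=(-0.9470) x1=(1.9512) x2=(0.4509)
step 8: x0=(-0.9237) x1=(1.9744) x2=(0.4694)
step 9: x0=(-0.9011) x1=(1.9965) x2=(0.4892)
step 10: x0=(-0.8793) x1=(2.0177) x2=(0.5105)

1.5072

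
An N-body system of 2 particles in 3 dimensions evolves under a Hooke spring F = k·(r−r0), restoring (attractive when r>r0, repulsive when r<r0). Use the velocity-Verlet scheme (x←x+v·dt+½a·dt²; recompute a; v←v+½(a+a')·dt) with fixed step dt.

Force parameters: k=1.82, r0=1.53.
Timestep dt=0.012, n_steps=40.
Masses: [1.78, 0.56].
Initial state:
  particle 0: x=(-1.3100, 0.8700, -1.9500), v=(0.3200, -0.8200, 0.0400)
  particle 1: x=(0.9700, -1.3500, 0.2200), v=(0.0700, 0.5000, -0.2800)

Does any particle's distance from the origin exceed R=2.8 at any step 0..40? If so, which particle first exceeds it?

step 0: x0=(-1.3100, 0.8700, -1.9500) x1=(0.9700, -1.3500, 0.2200)
step 1: x0=(-1.3061, 0.8601, -1.9494) x1=(0.9705, -1.3437, 0.2163)
step 2: x0=(-1.3019, 0.8499, -1.9487) x1=(0.9704, -1.3368, 0.2121)
step 3: x0=(-1.2976, 0.8396, -1.9477) x1=(0.9696, -1.3292, 0.2072)
step 4: x0=(-1.2930, 0.8291, -1.9465) x1=(0.9682, -1.3211, 0.2017)
step 5: x0=(-1.2883, 0.8184, -1.9452) x1=(0.9662, -1.3123, 0.1956)
step 6: x0=(-1.2833, 0.8075, -1.9437) x1=(0.9636, -1.3030, 0.1889)
step 7: x0=(-1.2782, 0.7964, -1.9420) x1=(0.9603, -1.2930, 0.1817)
step 8: x0=(-1.2729, 0.7851, -1.9401) x1=(0.9564, -1.2825, 0.1738)
step 9: x0=(-1.2674, 0.7737, -1.9380) x1=(0.9519, -1.2714, 0.1654)
step 10: x0=(-1.2617, 0.7621, -1.9357) x1=(0.9468, -1.2598, 0.1564)
step 11: x0=(-1.2558, 0.7503, -1.9333) x1=(0.9411, -1.2476, 0.1468)
step 12: x0=(-1.2497, 0.7384, -1.9307) x1=(0.9348, -1.2349, 0.1366)
step 13: x0=(-1.2434, 0.7262, -1.9279) x1=(0.9279, -1.2216, 0.1259)
step 14: x0=(-1.2369, 0.7140, -1.9249) x1=(0.9204, -1.2079, 0.1147)
step 15: x0=(-1.2303, 0.7015, -1.9218) x1=(0.9124, -1.1936, 0.1029)
step 16: x0=(-1.2235, 0.6889, -1.9185) x1=(0.9037, -1.1788, 0.0906)
step 17: x0=(-1.2165, 0.6761, -1.9150) x1=(0.8946, -1.1635, 0.0777)
step 18: x0=(-1.2093, 0.6632, -1.9114) x1=(0.8849, -1.1478, 0.0643)
step 19: x0=(-1.2020, 0.6502, -1.9076) x1=(0.8746, -1.1315, 0.0505)
step 20: x0=(-1.1945, 0.6370, -1.9037) x1=(0.8638, -1.1149, 0.0361)
step 21: x0=(-1.1868, 0.6236, -1.8996) x1=(0.8525, -1.0978, 0.0212)
step 22: x0=(-1.1790, 0.6102, -1.8953) x1=(0.8407, -1.0802, 0.0059)
step 23: x0=(-1.1710, 0.5966, -1.8909) x1=(0.8284, -1.0622, -0.0099)
step 24: x0=(-1.1629, 0.5828, -1.8864) x1=(0.8156, -1.0439, -0.0262)
step 25: x0=(-1.1546, 0.5690, -1.8817) x1=(0.8023, -1.0251, -0.0429)
step 26: x0=(-1.1462, 0.5550, -1.8769) x1=(0.7885, -1.0060, -0.0601)
step 27: x0=(-1.1376, 0.5409, -1.8719) x1=(0.7743, -0.9865, -0.0777)
step 28: x0=(-1.1289, 0.5267, -1.8668) x1=(0.7597, -0.9666, -0.0957)
step 29: x0=(-1.1201, 0.5124, -1.8616) x1=(0.7446, -0.9464, -0.1141)
step 30: x0=(-1.1111, 0.4980, -1.8563) x1=(0.7291, -0.9258, -0.1329)
step 31: x0=(-1.1020, 0.4835, -1.8508) x1=(0.7132, -0.9050, -0.1521)
step 32: x0=(-1.0927, 0.4689, -1.8452) x1=(0.6969, -0.8838, -0.1717)
step 33: x0=(-1.0834, 0.4542, -1.8396) x1=(0.6802, -0.8624, -0.1916)
step 34: x0=(-1.0739, 0.4394, -1.8338) x1=(0.6632, -0.8407, -0.2118)
step 35: x0=(-1.0643, 0.4245, -1.8279) x1=(0.6458, -0.8187, -0.2324)
step 36: x0=(-1.0547, 0.4096, -1.8219) x1=(0.6280, -0.7965, -0.2533)
step 37: x0=(-1.0449, 0.3946, -1.8158) x1=(0.6100, -0.7741, -0.2745)
step 38: x0=(-1.0350, 0.3795, -1.8096) x1=(0.5916, -0.7514, -0.2960)
step 39: x0=(-1.0250, 0.3643, -1.8033) x1=(0.5729, -0.7285, -0.3178)
step 40: x0=(-1.0150, 0.3491, -1.7970) x1=(0.5540, -0.7055, -0.3398)

no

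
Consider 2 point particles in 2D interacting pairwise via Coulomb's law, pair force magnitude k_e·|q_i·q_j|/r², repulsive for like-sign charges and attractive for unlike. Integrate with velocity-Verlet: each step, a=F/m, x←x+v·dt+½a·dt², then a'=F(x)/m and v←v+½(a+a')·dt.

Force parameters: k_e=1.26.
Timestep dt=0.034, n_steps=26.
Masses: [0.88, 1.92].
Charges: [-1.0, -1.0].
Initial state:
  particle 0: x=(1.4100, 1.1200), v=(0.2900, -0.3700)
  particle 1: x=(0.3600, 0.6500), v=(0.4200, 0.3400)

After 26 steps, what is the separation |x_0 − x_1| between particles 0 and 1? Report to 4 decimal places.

1.5238

step 0: x0=(1.4100, 1.1200) x1=(0.3600, 0.6500)
step 1: x0=(1.4204, 1.1077) x1=(0.3740, 0.6614)
step 2: x0=(1.4320, 1.0959) x1=(0.3875, 0.6727)
step 3: x0=(1.4449, 1.0845) x1=(0.4004, 0.6836)
step 4: x0=(1.4589, 1.0737) x1=(0.4128, 0.6944)
step 5: x0=(1.4742, 1.0633) x1=(0.4246, 0.7050)
step 6: x0=(1.4908, 1.0533) x1=(0.4358, 0.7153)
step 7: x0=(1.5087, 1.0437) x1=(0.4464, 0.7255)
step 8: x0=(1.5278, 1.0346) x1=(0.4564, 0.7355)
step 9: x0=(1.5482, 1.0257) x1=(0.4658, 0.7453)
step 10: x0=(1.5700, 1.0173) x1=(0.4747, 0.7550)
step 11: x0=(1.5930, 1.0091) x1=(0.4829, 0.7646)
step 12: x0=(1.6172, 1.0012) x1=(0.4906, 0.7740)
step 13: x0=(1.6427, 0.9935) x1=(0.4977, 0.7833)
step 14: x0=(1.6694, 0.9861) x1=(0.5043, 0.7925)
step 15: x0=(1.6972, 0.9789) x1=(0.5104, 0.8016)
step 16: x0=(1.7262, 0.9718) x1=(0.5159, 0.8106)
step 17: x0=(1.7563, 0.9649) x1=(0.5209, 0.8196)
step 18: x0=(1.7874, 0.9581) x1=(0.5254, 0.8285)
step 19: x0=(1.8196, 0.9514) x1=(0.5295, 0.8374)
step 20: x0=(1.8527, 0.9448) x1=(0.5331, 0.8462)
step 21: x0=(1.8868, 0.9382) x1=(0.5362, 0.8550)
step 22: x0=(1.9218, 0.9318) x1=(0.5390, 0.8637)
step 23: x0=(1.9577, 0.9253) x1=(0.5414, 0.8725)
step 24: x0=(1.9943, 0.9189) x1=(0.5434, 0.8812)
step 25: x0=(2.0318, 0.9125) x1=(0.5450, 0.8899)
step 26: x0=(2.0700, 0.9062) x1=(0.5463, 0.8987)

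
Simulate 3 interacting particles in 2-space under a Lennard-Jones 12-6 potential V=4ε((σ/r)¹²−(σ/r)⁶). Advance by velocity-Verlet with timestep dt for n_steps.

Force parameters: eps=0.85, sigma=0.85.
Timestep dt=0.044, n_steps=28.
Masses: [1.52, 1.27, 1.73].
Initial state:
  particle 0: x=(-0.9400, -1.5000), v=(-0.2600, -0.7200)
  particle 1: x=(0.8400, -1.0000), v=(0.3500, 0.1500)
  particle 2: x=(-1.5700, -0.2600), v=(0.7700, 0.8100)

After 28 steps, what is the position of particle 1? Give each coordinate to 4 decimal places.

step 0: x0=(-0.9400, -1.5000) x1=(0.8400, -1.0000) x2=(-1.5700, -0.2600)
step 1: x0=(-0.9516, -1.5313) x1=(0.8553, -0.9934) x2=(-1.5359, -0.2247)
step 2: x0=(-0.9633, -1.5619) x1=(0.8705, -0.9869) x2=(-1.5016, -0.1900)
step 3: x0=(-0.9752, -1.5918) x1=(0.8855, -0.9804) x2=(-1.4671, -0.1558)
step 4: x0=(-0.9872, -1.6213) x1=(0.9004, -0.9739) x2=(-1.4324, -0.1220)
step 5: x0=(-0.9992, -1.6504) x1=(0.9153, -0.9674) x2=(-1.3976, -0.0885)
step 6: x0=(-1.0112, -1.6791) x1=(0.9300, -0.9609) x2=(-1.3627, -0.0554)
step 7: x0=(-1.0232, -1.7076) x1=(0.9446, -0.9545) x2=(-1.3277, -0.0224)
step 8: x0=(-1.0353, -1.7358) x1=(0.9592, -0.9481) x2=(-1.2927, 0.0103)
step 9: x0=(-1.0473, -1.7638) x1=(0.9736, -0.9417) x2=(-1.2577, 0.0428)
step 10: x0=(-1.0592, -1.7917) x1=(0.9880, -0.9353) x2=(-1.2226, 0.0753)
step 11: x0=(-1.0712, -1.8194) x1=(1.0024, -0.9289) x2=(-1.1875, 0.1076)
step 12: x0=(-1.0831, -1.8470) x1=(1.0167, -0.9225) x2=(-1.1523, 0.1398)
step 13: x0=(-1.0950, -1.8746) x1=(1.0309, -0.9161) x2=(-1.1172, 0.1720)
step 14: x0=(-1.1069, -1.9020) x1=(1.0451, -0.9097) x2=(-1.0820, 0.2041)
step 15: x0=(-1.1188, -1.9294) x1=(1.0593, -0.9034) x2=(-1.0469, 0.2361)
step 16: x0=(-1.1306, -1.9567) x1=(1.0734, -0.8970) x2=(-1.0117, 0.2681)
step 17: x0=(-1.1424, -1.9840) x1=(1.0874, -0.8906) x2=(-0.9765, 0.3000)
step 18: x0=(-1.1542, -2.0113) x1=(1.1014, -0.8842) x2=(-0.9413, 0.3319)
step 19: x0=(-1.1660, -2.0385) x1=(1.1154, -0.8778) x2=(-0.9060, 0.3638)
step 20: x0=(-1.1778, -2.0657) x1=(1.1293, -0.8714) x2=(-0.8708, 0.3957)
step 21: x0=(-1.1896, -2.0929) x1=(1.1432, -0.8650) x2=(-0.8355, 0.4275)
step 22: x0=(-1.2013, -2.1200) x1=(1.1571, -0.8586) x2=(-0.8002, 0.4593)
step 23: x0=(-1.2131, -2.1472) x1=(1.1709, -0.8522) x2=(-0.7649, 0.4911)
step 24: x0=(-1.2248, -2.1743) x1=(1.1847, -0.8457) x2=(-0.7296, 0.5228)
step 25: x0=(-1.2365, -2.2014) x1=(1.1985, -0.8393) x2=(-0.6943, 0.5546)
step 26: x0=(-1.2482, -2.2285) x1=(1.2122, -0.8328) x2=(-0.6589, 0.5863)
step 27: x0=(-1.2599, -2.2556) x1=(1.2259, -0.8263) x2=(-0.6236, 0.6180)
step 28: x0=(-1.2716, -2.2827) x1=(1.2396, -0.8198) x2=(-0.5882, 0.6497)

(1.2396, -0.8198)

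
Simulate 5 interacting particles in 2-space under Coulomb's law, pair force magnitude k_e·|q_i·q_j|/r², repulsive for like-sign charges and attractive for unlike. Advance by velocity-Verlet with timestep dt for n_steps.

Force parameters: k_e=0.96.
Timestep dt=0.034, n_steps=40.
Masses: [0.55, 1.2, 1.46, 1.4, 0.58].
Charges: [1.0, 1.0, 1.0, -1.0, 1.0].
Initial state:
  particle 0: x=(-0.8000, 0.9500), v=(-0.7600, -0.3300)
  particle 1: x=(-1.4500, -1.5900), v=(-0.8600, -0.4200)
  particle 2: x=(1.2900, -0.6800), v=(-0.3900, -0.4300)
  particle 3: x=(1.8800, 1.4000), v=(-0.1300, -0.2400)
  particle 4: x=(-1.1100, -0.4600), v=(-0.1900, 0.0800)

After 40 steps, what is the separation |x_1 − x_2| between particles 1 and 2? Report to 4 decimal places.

step 0: x0=(-0.8000, 0.9500) x1=(-1.4500, -1.5900) x2=(1.2900, -0.6800) x3=(1.8800, 1.4000) x4=(-1.1100, -0.4600)
step 1: x0=(-0.8257, 0.9395) x1=(-1.4794, -1.6047) x2=(1.2769, -0.6946) x3=(1.8755, 1.3917) x4=(-1.1165, -0.4570)
step 2: x0=(-0.8510, 0.9305) x1=(-1.5091, -1.6201) x2=(1.2642, -0.7090) x3=(1.8707, 1.3832) x4=(-1.1229, -0.4536)
step 3: x0=(-0.8761, 0.9230) x1=(-1.5391, -1.6362) x2=(1.2518, -0.7234) x3=(1.8657, 1.3744) x4=(-1.1293, -0.4498)
step 4: x0=(-0.9009, 0.9169) x1=(-1.5693, -1.6530) x2=(1.2397, -0.7376) x3=(1.8604, 1.3655) x4=(-1.1358, -0.4456)
step 5: x0=(-0.9253, 0.9124) x1=(-1.5999, -1.6705) x2=(1.2280, -0.7518) x3=(1.8550, 1.3562) x4=(-1.1421, -0.4413)
step 6: x0=(-0.9495, 0.9095) x1=(-1.6307, -1.6886) x2=(1.2166, -0.7659) x3=(1.8493, 1.3468) x4=(-1.1485, -0.4368)
step 7: x0=(-0.9734, 0.9081) x1=(-1.6619, -1.7073) x2=(1.2056, -0.7798) x3=(1.8434, 1.3371) x4=(-1.1548, -0.4322)
step 8: x0=(-0.9971, 0.9083) x1=(-1.6933, -1.7266) x2=(1.1949, -0.7937) x3=(1.8372, 1.3272) x4=(-1.1611, -0.4276)
step 9: x0=(-1.0206, 0.9100) x1=(-1.7250, -1.7464) x2=(1.1845, -0.8075) x3=(1.8308, 1.3170) x4=(-1.1674, -0.4229)
step 10: x0=(-1.0438, 0.9133) x1=(-1.7569, -1.7668) x2=(1.1745, -0.8212) x3=(1.8242, 1.3067) x4=(-1.1736, -0.4184)
step 11: x0=(-1.0667, 0.9181) x1=(-1.7891, -1.7877) x2=(1.1648, -0.8348) x3=(1.8174, 1.2961) x4=(-1.1797, -0.4139)
step 12: x0=(-1.0895, 0.9246) x1=(-1.8216, -1.8091) x2=(1.1554, -0.8483) x3=(1.8103, 1.2853) x4=(-1.1858, -0.4097)
step 13: x0=(-1.1121, 0.9325) x1=(-1.8543, -1.8309) x2=(1.1464, -0.8617) x3=(1.8031, 1.2743) x4=(-1.1918, -0.4056)
step 14: x0=(-1.1346, 0.9420) x1=(-1.8873, -1.8532) x2=(1.1376, -0.8751) x3=(1.7956, 1.2630) x4=(-1.1977, -0.4017)
step 15: x0=(-1.1568, 0.9531) x1=(-1.9205, -1.8760) x2=(1.1292, -0.8883) x3=(1.7878, 1.2516) x4=(-1.2036, -0.3980)
step 16: x0=(-1.1789, 0.9656) x1=(-1.9539, -1.8991) x2=(1.1211, -0.9015) x3=(1.7799, 1.2399) x4=(-1.2094, -0.3947)
step 17: x0=(-1.2009, 0.9796) x1=(-1.9876, -1.9227) x2=(1.1133, -0.9146) x3=(1.7717, 1.2280) x4=(-1.2150, -0.3915)
step 18: x0=(-1.2228, 0.9950) x1=(-2.0215, -1.9466) x2=(1.1058, -0.9276) x3=(1.7633, 1.2159) x4=(-1.2206, -0.3887)
step 19: x0=(-1.2446, 1.0119) x1=(-2.0556, -1.9709) x2=(1.0986, -0.9405) x3=(1.7547, 1.2036) x4=(-1.2261, -0.3862)
step 20: x0=(-1.2662, 1.0302) x1=(-2.0899, -1.9956) x2=(1.0918, -0.9533) x3=(1.7459, 1.1911) x4=(-1.2314, -0.3839)
step 21: x0=(-1.2878, 1.0498) x1=(-2.1244, -2.0206) x2=(1.0852, -0.9661) x3=(1.7369, 1.1784) x4=(-1.2367, -0.3820)
step 22: x0=(-1.3093, 1.0707) x1=(-2.1591, -2.0459) x2=(1.0789, -0.9787) x3=(1.7276, 1.1654) x4=(-1.2418, -0.3803)
step 23: x0=(-1.3307, 1.0929) x1=(-2.1940, -2.0715) x2=(1.0729, -0.9913) x3=(1.7181, 1.1523) x4=(-1.2468, -0.3790)
step 24: x0=(-1.3521, 1.1164) x1=(-2.2291, -2.0974) x2=(1.0672, -1.0038) x3=(1.7084, 1.1389) x4=(-1.2517, -0.3778)
step 25: x0=(-1.3734, 1.1411) x1=(-2.2644, -2.1236) x2=(1.0618, -1.0162) x3=(1.6985, 1.1254) x4=(-1.2564, -0.3770)
step 26: x0=(-1.3946, 1.1669) x1=(-2.2999, -2.1501) x2=(1.0567, -1.0286) x3=(1.6884, 1.1116) x4=(-1.2610, -0.3764)
step 27: x0=(-1.4158, 1.1938) x1=(-2.3355, -2.1769) x2=(1.0518, -1.0408) x3=(1.6780, 1.0977) x4=(-1.2654, -0.3760)
step 28: x0=(-1.4370, 1.2219) x1=(-2.3713, -2.2039) x2=(1.0472, -1.0530) x3=(1.6674, 1.0835) x4=(-1.2698, -0.3759)
step 29: x0=(-1.4581, 1.2509) x1=(-2.4073, -2.2311) x2=(1.0429, -1.0651) x3=(1.6567, 1.0692) x4=(-1.2739, -0.3759)
step 30: x0=(-1.4792, 1.2810) x1=(-2.4434, -2.2586) x2=(1.0389, -1.0771) x3=(1.6457, 1.0546) x4=(-1.2780, -0.3762)
step 31: x0=(-1.5003, 1.3121) x1=(-2.4797, -2.2863) x2=(1.0351, -1.0890) x3=(1.6344, 1.0398) x4=(-1.2819, -0.3766)
step 32: x0=(-1.5213, 1.3440) x1=(-2.5162, -2.3143) x2=(1.0316, -1.1008) x3=(1.6230, 1.0249) x4=(-1.2857, -0.3772)
step 33: x0=(-1.5423, 1.3769) x1=(-2.5528, -2.3424) x2=(1.0284, -1.1126) x3=(1.6114, 1.0097) x4=(-1.2893, -0.3779)
step 34: x0=(-1.5633, 1.4106) x1=(-2.5895, -2.3708) x2=(1.0254, -1.1242) x3=(1.5995, 0.9944) x4=(-1.2928, -0.3788)
step 35: x0=(-1.5842, 1.4451) x1=(-2.6264, -2.3993) x2=(1.0227, -1.1358) x3=(1.5875, 0.9788) x4=(-1.2962, -0.3798)
step 36: x0=(-1.6051, 1.4804) x1=(-2.6634, -2.4281) x2=(1.0202, -1.1473) x3=(1.5752, 0.9630) x4=(-1.2994, -0.3809)
step 37: x0=(-1.6260, 1.5165) x1=(-2.7005, -2.4570) x2=(1.0179, -1.1586) x3=(1.5627, 0.9471) x4=(-1.3025, -0.3820)
step 38: x0=(-1.6468, 1.5533) x1=(-2.7378, -2.4861) x2=(1.0159, -1.1699) x3=(1.5500, 0.9309) x4=(-1.3055, -0.3833)
step 39: x0=(-1.6677, 1.5907) x1=(-2.7752, -2.5153) x2=(1.0142, -1.1811) x3=(1.5371, 0.9146) x4=(-1.3083, -0.3846)
step 40: x0=(-1.6885, 1.6289) x1=(-2.8127, -2.5448) x2=(1.0127, -1.1922) x3=(1.5240, 0.8980) x4=(-1.3110, -0.3859)

4.0575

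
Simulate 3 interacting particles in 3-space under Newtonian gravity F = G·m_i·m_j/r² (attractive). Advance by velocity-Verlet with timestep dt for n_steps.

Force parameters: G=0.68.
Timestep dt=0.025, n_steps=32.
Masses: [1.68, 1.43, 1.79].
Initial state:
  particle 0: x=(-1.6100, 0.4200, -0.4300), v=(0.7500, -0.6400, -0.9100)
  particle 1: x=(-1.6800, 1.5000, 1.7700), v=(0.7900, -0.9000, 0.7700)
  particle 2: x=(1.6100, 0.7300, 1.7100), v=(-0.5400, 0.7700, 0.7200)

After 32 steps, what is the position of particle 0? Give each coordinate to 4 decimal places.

step 0: x0=(-1.6100, 0.4200, -0.4300) x1=(-1.6800, 1.5000, 1.7700) x2=(1.6100, 0.7300, 1.7100)
step 1: x0=(-1.5912, 0.4040, -0.4527) x1=(-1.6602, 1.4775, 1.7892) x2=(1.5965, 0.7493, 1.7280)
step 2: x0=(-1.5724, 0.3881, -0.4753) x1=(-1.6404, 1.4549, 1.8083) x2=(1.5828, 0.7685, 1.7459)
step 3: x0=(-1.5536, 0.3722, -0.4977) x1=(-1.6204, 1.4322, 1.8273) x2=(1.5691, 0.7878, 1.7639)
step 4: x0=(-1.5347, 0.3564, -0.5201) x1=(-1.6004, 1.4095, 1.8462) x2=(1.5553, 0.8071, 1.7818)
step 5: x0=(-1.5158, 0.3406, -0.5423) x1=(-1.5804, 1.3867, 1.8649) x2=(1.5413, 0.8263, 1.7997)
step 6: x0=(-1.4968, 0.3248, -0.5644) x1=(-1.5602, 1.3639, 1.8836) x2=(1.5273, 0.8456, 1.8175)
step 7: x0=(-1.4778, 0.3091, -0.5864) x1=(-1.5400, 1.3410, 1.9022) x2=(1.5132, 0.8649, 1.8354)
step 8: x0=(-1.4588, 0.2934, -0.6083) x1=(-1.5197, 1.3181, 1.9207) x2=(1.4990, 0.8842, 1.8532)
step 9: x0=(-1.4397, 0.2778, -0.6301) x1=(-1.4993, 1.2951, 1.9392) x2=(1.4847, 0.9035, 1.8709)
step 10: x0=(-1.4206, 0.2622, -0.6518) x1=(-1.4788, 1.2721, 1.9575) x2=(1.4703, 0.9228, 1.8887)
step 11: x0=(-1.4015, 0.2466, -0.6734) x1=(-1.4582, 1.2490, 1.9757) x2=(1.4557, 0.9421, 1.9064)
step 12: x0=(-1.3823, 0.2311, -0.6949) x1=(-1.4376, 1.2259, 1.9939) x2=(1.4411, 0.9614, 1.9241)
step 13: x0=(-1.3631, 0.2156, -0.7163) x1=(-1.4168, 1.2027, 2.0119) x2=(1.4264, 0.9807, 1.9417)
step 14: x0=(-1.3438, 0.2001, -0.7375) x1=(-1.3960, 1.1795, 2.0299) x2=(1.4115, 1.0000, 1.9593)
step 15: x0=(-1.3245, 0.1847, -0.7587) x1=(-1.3750, 1.1563, 2.0478) x2=(1.3966, 1.0193, 1.9769)
step 16: x0=(-1.3052, 0.1693, -0.7798) x1=(-1.3540, 1.1331, 2.0657) x2=(1.3815, 1.0385, 1.9945)
step 17: x0=(-1.2859, 0.1540, -0.8008) x1=(-1.3329, 1.1098, 2.0834) x2=(1.3664, 1.0578, 2.0120)
step 18: x0=(-1.2665, 0.1386, -0.8216) x1=(-1.3116, 1.0865, 2.1011) x2=(1.3511, 1.0771, 2.0295)
step 19: x0=(-1.2471, 0.1233, -0.8424) x1=(-1.2903, 1.0632, 2.1187) x2=(1.3357, 1.0963, 2.0470)
step 20: x0=(-1.2277, 0.1081, -0.8631) x1=(-1.2688, 1.0398, 2.1362) x2=(1.3202, 1.1156, 2.0645)
step 21: x0=(-1.2082, 0.0928, -0.8837) x1=(-1.2472, 1.0164, 2.1537) x2=(1.3045, 1.1348, 2.0819)
step 22: x0=(-1.1887, 0.0776, -0.9042) x1=(-1.2255, 0.9931, 2.1711) x2=(1.2888, 1.1540, 2.0993)
step 23: x0=(-1.1692, 0.0625, -0.9246) x1=(-1.2037, 0.9697, 2.1884) x2=(1.2729, 1.1732, 2.1166)
step 24: x0=(-1.1497, 0.0473, -0.9450) x1=(-1.1817, 0.9463, 2.2056) x2=(1.2569, 1.1924, 2.1340)
step 25: x0=(-1.1301, 0.0322, -0.9652) x1=(-1.1597, 0.9228, 2.2228) x2=(1.2408, 1.2115, 2.1513)
step 26: x0=(-1.1105, 0.0171, -0.9854) x1=(-1.1375, 0.8994, 2.2399) x2=(1.2245, 1.2307, 2.1685)
step 27: x0=(-1.0909, 0.0020, -1.0054) x1=(-1.1151, 0.8760, 2.2569) x2=(1.2081, 1.2498, 2.1858)
step 28: x0=(-1.0712, -0.0130, -1.0254) x1=(-1.0927, 0.8526, 2.2739) x2=(1.1916, 1.2688, 2.2030)
step 29: x0=(-1.0515, -0.0280, -1.0453) x1=(-1.0701, 0.8292, 2.2908) x2=(1.1750, 1.2879, 2.2202)
step 30: x0=(-1.0318, -0.0430, -1.0651) x1=(-1.0473, 0.8058, 2.3077) x2=(1.1582, 1.3069, 2.2373)
step 31: x0=(-1.0121, -0.0580, -1.0848) x1=(-1.0244, 0.7825, 2.3245) x2=(1.1413, 1.3258, 2.2544)
step 32: x0=(-0.9924, -0.0729, -1.1045) x1=(-1.0014, 0.7591, 2.3412) x2=(1.1242, 1.3447, 2.2715)

(-0.9924, -0.0729, -1.1045)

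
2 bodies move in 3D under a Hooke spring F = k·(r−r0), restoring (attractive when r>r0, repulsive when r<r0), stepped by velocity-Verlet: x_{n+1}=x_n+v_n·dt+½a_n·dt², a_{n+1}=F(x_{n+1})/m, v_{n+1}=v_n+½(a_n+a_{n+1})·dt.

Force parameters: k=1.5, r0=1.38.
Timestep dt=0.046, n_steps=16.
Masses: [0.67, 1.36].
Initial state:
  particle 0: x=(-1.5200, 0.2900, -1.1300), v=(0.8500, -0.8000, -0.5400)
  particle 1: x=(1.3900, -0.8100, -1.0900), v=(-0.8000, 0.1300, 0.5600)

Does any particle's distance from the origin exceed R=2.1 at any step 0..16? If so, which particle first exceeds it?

no

step 0: x0=(-1.5200, 0.2900, -1.1300) x1=(1.3900, -0.8100, -1.0900)
step 1: x0=(-1.4771, 0.2518, -1.1548) x1=(1.3513, -0.8033, -1.0643)
step 2: x0=(-1.4269, 0.2108, -1.1793) x1=(1.3090, -0.7953, -1.0386)
step 3: x0=(-1.3698, 0.1673, -1.2035) x1=(1.2634, -0.7860, -1.0132)
step 4: x0=(-1.3064, 0.1215, -1.2273) x1=(1.2146, -0.7756, -0.9880)
step 5: x0=(-1.2372, 0.0737, -1.2505) x1=(1.1630, -0.7642, -0.9630)
step 6: x0=(-1.1628, 0.0240, -1.2730) x1=(1.1088, -0.7519, -0.9384)
step 7: x0=(-1.0837, -0.0272, -1.2949) x1=(1.0523, -0.7388, -0.9141)
step 8: x0=(-1.0007, -0.0798, -1.3161) x1=(0.9939, -0.7250, -0.8901)
step 9: x0=(-0.9142, -0.1335, -1.3366) x1=(0.9337, -0.7107, -0.8665)
step 10: x0=(-0.8251, -0.1880, -1.3563) x1=(0.8723, -0.6960, -0.8433)
step 11: x0=(-0.7340, -0.2431, -1.3755) x1=(0.8099, -0.6810, -0.8203)
step 12: x0=(-0.6415, -0.2986, -1.3941) x1=(0.7468, -0.6658, -0.7976)
step 13: x0=(-0.5482, -0.3543, -1.4125) x1=(0.6833, -0.6505, -0.7750)
step 14: x0=(-0.4548, -0.4100, -1.4308) x1=(0.6197, -0.6352, -0.7525)
step 15: x0=(-0.3618, -0.4657, -1.4492) x1=(0.5563, -0.6199, -0.7299)
step 16: x0=(-0.2695, -0.5212, -1.4683) x1=(0.4933, -0.6047, -0.7070)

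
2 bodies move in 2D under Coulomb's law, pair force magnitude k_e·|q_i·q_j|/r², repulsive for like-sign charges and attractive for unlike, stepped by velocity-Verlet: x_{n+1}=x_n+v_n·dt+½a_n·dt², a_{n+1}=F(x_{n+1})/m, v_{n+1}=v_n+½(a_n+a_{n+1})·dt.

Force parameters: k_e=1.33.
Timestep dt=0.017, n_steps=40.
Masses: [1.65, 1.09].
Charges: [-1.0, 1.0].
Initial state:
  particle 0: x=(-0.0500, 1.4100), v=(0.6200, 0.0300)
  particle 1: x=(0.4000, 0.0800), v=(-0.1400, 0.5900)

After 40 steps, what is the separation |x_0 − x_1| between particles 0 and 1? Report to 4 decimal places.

step 0: x0=(-0.0500, 1.4100) x1=(0.4000, 0.0800)
step 1: x0=(-0.0394, 1.4105) x1=(0.3976, 0.0901)
step 2: x0=(-0.0288, 1.4108) x1=(0.3951, 0.1004)
step 3: x0=(-0.0182, 1.4110) x1=(0.3926, 0.1109)
step 4: x0=(-0.0075, 1.4111) x1=(0.3900, 0.1215)
step 5: x0=(0.0032, 1.4111) x1=(0.3874, 0.1323)
step 6: x0=(0.0139, 1.4110) x1=(0.3847, 0.1434)
step 7: x0=(0.0247, 1.4107) x1=(0.3819, 0.1546)
step 8: x0=(0.0355, 1.4103) x1=(0.3791, 0.1660)
step 9: x0=(0.0464, 1.4097) x1=(0.3763, 0.1776)
step 10: x0=(0.0573, 1.4091) x1=(0.3733, 0.1894)
step 11: x0=(0.0682, 1.4082) x1=(0.3704, 0.2015)
step 12: x0=(0.0792, 1.4073) x1=(0.3673, 0.2137)
step 13: x0=(0.0902, 1.4062) x1=(0.3643, 0.2262)
step 14: x0=(0.1012, 1.4049) x1=(0.3611, 0.2390)
step 15: x0=(0.1123, 1.4035) x1=(0.3579, 0.2519)
step 16: x0=(0.1234, 1.4019) x1=(0.3547, 0.2651)
step 17: x0=(0.1346, 1.4001) x1=(0.3514, 0.2786)
step 18: x0=(0.1458, 1.3982) x1=(0.3480, 0.2923)
step 19: x0=(0.1570, 1.3961) x1=(0.3446, 0.3063)
step 20: x0=(0.1682, 1.3937) x1=(0.3412, 0.3206)
step 21: x0=(0.1795, 1.3912) x1=(0.3377, 0.3352)
step 22: x0=(0.1908, 1.3885) x1=(0.3341, 0.3501)
step 23: x0=(0.2021, 1.3856) x1=(0.3305, 0.3653)
step 24: x0=(0.2135, 1.3825) x1=(0.3269, 0.3809)
step 25: x0=(0.2249, 1.3791) x1=(0.3232, 0.3968)
step 26: x0=(0.2363, 1.3755) x1=(0.3195, 0.4130)
step 27: x0=(0.2477, 1.3717) x1=(0.3158, 0.4296)
step 28: x0=(0.2592, 1.3676) x1=(0.3120, 0.4467)
step 29: x0=(0.2707, 1.3632) x1=(0.3083, 0.4641)
step 30: x0=(0.2822, 1.3585) x1=(0.3044, 0.4820)
step 31: x0=(0.2936, 1.3536) x1=(0.3006, 0.5003)
step 32: x0=(0.3051, 1.3483) x1=(0.2968, 0.5191)
step 33: x0=(0.3166, 1.3426) x1=(0.2930, 0.5384)
step 34: x0=(0.3281, 1.3367) x1=(0.2892, 0.5583)
step 35: x0=(0.3396, 1.3303) x1=(0.2854, 0.5787)
step 36: x0=(0.3510, 1.3235) x1=(0.2817, 0.5998)
step 37: x0=(0.3624, 1.3163) x1=(0.2780, 0.6215)
step 38: x0=(0.3737, 1.3086) x1=(0.2744, 0.6440)
step 39: x0=(0.3850, 1.3004) x1=(0.2710, 0.6672)
step 40: x0=(0.3961, 1.2916) x1=(0.2677, 0.6913)

0.6140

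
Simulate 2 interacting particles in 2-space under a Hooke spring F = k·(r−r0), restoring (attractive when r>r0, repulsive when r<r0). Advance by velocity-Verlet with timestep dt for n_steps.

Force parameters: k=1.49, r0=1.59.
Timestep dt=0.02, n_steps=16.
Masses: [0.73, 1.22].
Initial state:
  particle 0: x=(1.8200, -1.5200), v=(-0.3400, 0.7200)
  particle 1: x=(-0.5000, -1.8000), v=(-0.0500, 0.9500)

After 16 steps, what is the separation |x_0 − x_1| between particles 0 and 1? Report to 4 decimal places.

step 0: x0=(1.8200, -1.5200) x1=(-0.5000, -1.8000)
step 1: x0=(1.8129, -1.5056) x1=(-0.5008, -1.7810)
step 2: x0=(1.8052, -1.4913) x1=(-0.5013, -1.7619)
step 3: x0=(1.7969, -1.4771) x1=(-0.5014, -1.7428)
step 4: x0=(1.7880, -1.4630) x1=(-0.5011, -1.7237)
step 5: x0=(1.7786, -1.4489) x1=(-0.5005, -1.7045)
step 6: x0=(1.7685, -1.4349) x1=(-0.4996, -1.6852)
step 7: x0=(1.7579, -1.4209) x1=(-0.4983, -1.6660)
step 8: x0=(1.7468, -1.4070) x1=(-0.4967, -1.6467)
step 9: x0=(1.7351, -1.3931) x1=(-0.4948, -1.6274)
step 10: x0=(1.7229, -1.3794) x1=(-0.4926, -1.6080)
step 11: x0=(1.7101, -1.3656) x1=(-0.4900, -1.5886)
step 12: x0=(1.6969, -1.3519) x1=(-0.4872, -1.5692)
step 13: x0=(1.6832, -1.3383) x1=(-0.4840, -1.5497)
step 14: x0=(1.6690, -1.3247) x1=(-0.4806, -1.5302)
step 15: x0=(1.6543, -1.3112) x1=(-0.4769, -1.5107)
step 16: x0=(1.6392, -1.2977) x1=(-0.4729, -1.4912)

2.1209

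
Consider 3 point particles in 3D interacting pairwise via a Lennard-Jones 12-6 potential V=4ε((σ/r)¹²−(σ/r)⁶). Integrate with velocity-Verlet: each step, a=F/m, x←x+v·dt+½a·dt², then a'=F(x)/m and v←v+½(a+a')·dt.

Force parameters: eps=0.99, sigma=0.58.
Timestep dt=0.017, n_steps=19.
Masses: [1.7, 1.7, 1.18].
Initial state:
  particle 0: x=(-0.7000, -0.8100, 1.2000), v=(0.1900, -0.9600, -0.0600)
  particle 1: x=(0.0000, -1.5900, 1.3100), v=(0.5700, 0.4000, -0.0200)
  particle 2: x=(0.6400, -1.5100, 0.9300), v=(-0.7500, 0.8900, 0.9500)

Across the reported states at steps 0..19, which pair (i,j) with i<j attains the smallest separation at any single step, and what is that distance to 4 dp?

pair (1,2), distance 0.5783

step 0: x0=(-0.7000, -0.8100, 1.2000) x1=(0.0000, -1.5900, 1.3100) x2=(0.6400, -1.5100, 0.9300)
step 1: x0=(-0.6967, -0.8264, 1.1990) x1=(0.0099, -1.5831, 1.3095) x2=(0.6268, -1.4949, 0.9464)
step 2: x0=(-0.6934, -0.8428, 1.1980) x1=(0.0204, -1.5761, 1.3086) x2=(0.6128, -1.4800, 0.9633)
step 3: x0=(-0.6899, -0.8593, 1.1970) x1=(0.0313, -1.5689, 1.3074) x2=(0.5980, -1.4651, 0.9806)
step 4: x0=(-0.6864, -0.8760, 1.1960) x1=(0.0424, -1.5615, 1.3061) x2=(0.5828, -1.4503, 0.9982)
step 5: x0=(-0.6828, -0.8927, 1.1950) x1=(0.0527, -1.5542, 1.3051) x2=(0.5686, -1.4353, 1.0152)
step 6: x0=(-0.6790, -0.9095, 1.1941) x1=(0.0603, -1.5474, 1.3055) x2=(0.5580, -1.4195, 1.0301)
step 7: x0=(-0.6751, -0.9264, 1.1931) x1=(0.0624, -1.5419, 1.3089) x2=(0.5552, -1.4016, 1.0408)
step 8: x0=(-0.6710, -0.9435, 1.1922) x1=(0.0581, -1.5381, 1.3157) x2=(0.5614, -1.3812, 1.0465)
step 9: x0=(-0.6668, -0.9607, 1.1913) x1=(0.0497, -1.5353, 1.3246) x2=(0.5732, -1.3589, 1.0492)
step 10: x0=(-0.6623, -0.9780, 1.1905) x1=(0.0397, -1.5330, 1.3342) x2=(0.5871, -1.3360, 1.0508)
step 11: x0=(-0.6577, -0.9955, 1.1896) x1=(0.0294, -1.5304, 1.3438) x2=(0.6011, -1.3130, 1.0523)
step 12: x0=(-0.6528, -1.0132, 1.1888) x1=(0.0193, -1.5276, 1.3532) x2=(0.6145, -1.2902, 1.0542)
step 13: x0=(-0.6475, -1.0311, 1.1881) x1=(0.0095, -1.5243, 1.3622) x2=(0.6270, -1.2677, 1.0564)
step 14: x0=(-0.6420, -1.0493, 1.1875) x1=(-0.0001, -1.5205, 1.3708) x2=(0.6387, -1.2456, 1.0591)
step 15: x0=(-0.6360, -1.0677, 1.1870) x1=(-0.0095, -1.5162, 1.3790) x2=(0.6495, -1.2238, 1.0622)
step 16: x0=(-0.6296, -1.0864, 1.1866) x1=(-0.0189, -1.5114, 1.3869) x2=(0.6597, -1.2023, 1.0655)
step 17: x0=(-0.6227, -1.1055, 1.1863) x1=(-0.0284, -1.5061, 1.3945) x2=(0.6692, -1.1811, 1.0692)
step 18: x0=(-0.6152, -1.1250, 1.1863) x1=(-0.0380, -1.5003, 1.4017) x2=(0.6782, -1.1601, 1.0731)
step 19: x0=(-0.6072, -1.1447, 1.1864) x1=(-0.0479, -1.4939, 1.4086) x2=(0.6867, -1.1393, 1.0772)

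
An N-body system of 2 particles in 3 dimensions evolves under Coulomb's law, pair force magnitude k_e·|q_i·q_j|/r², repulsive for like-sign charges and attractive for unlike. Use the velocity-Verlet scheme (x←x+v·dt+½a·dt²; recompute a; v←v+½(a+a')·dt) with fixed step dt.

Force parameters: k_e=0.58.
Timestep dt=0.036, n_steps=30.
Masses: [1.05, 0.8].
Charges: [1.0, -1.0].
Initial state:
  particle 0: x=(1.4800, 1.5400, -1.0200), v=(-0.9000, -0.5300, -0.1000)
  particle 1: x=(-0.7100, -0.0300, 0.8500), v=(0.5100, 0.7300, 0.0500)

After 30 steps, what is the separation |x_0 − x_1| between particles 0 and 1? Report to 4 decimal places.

step 0: x0=(1.4800, 1.5400, -1.0200) x1=(-0.7100, -0.0300, 0.8500)
step 1: x0=(1.4476, 1.5209, -1.0236) x1=(-0.6916, -0.0037, 0.8518)
step 2: x0=(1.4151, 1.5018, -1.0271) x1=(-0.6732, 0.0226, 0.8535)
step 3: x0=(1.3826, 1.4826, -1.0306) x1=(-0.6547, 0.0490, 0.8552)
step 4: x0=(1.3500, 1.4634, -1.0341) x1=(-0.6361, 0.0755, 0.8568)
step 5: x0=(1.3174, 1.4442, -1.0375) x1=(-0.6174, 0.1019, 0.8583)
step 6: x0=(1.2848, 1.4249, -1.0408) x1=(-0.5987, 0.1285, 0.8598)
step 7: x0=(1.2520, 1.4056, -1.0442) x1=(-0.5800, 0.1550, 0.8612)
step 8: x0=(1.2193, 1.3863, -1.0474) x1=(-0.5611, 0.1816, 0.8626)
step 9: x0=(1.1865, 1.3669, -1.0506) x1=(-0.5422, 0.2083, 0.8638)
step 10: x0=(1.1536, 1.3475, -1.0537) x1=(-0.5232, 0.2350, 0.8650)
step 11: x0=(1.1207, 1.3281, -1.0568) x1=(-0.5042, 0.2618, 0.8661)
step 12: x0=(1.0877, 1.3086, -1.0598) x1=(-0.4851, 0.2886, 0.8671)
step 13: x0=(1.0546, 1.2891, -1.0627) x1=(-0.4658, 0.3154, 0.8681)
step 14: x0=(1.0215, 1.2695, -1.0656) x1=(-0.4466, 0.3423, 0.8689)
step 15: x0=(0.9884, 1.2499, -1.0684) x1=(-0.4272, 0.3693, 0.8696)
step 16: x0=(0.9551, 1.2303, -1.0711) x1=(-0.4078, 0.3963, 0.8702)
step 17: x0=(0.9219, 1.2106, -1.0737) x1=(-0.3882, 0.4234, 0.8707)
step 18: x0=(0.8885, 1.1909, -1.0762) x1=(-0.3686, 0.4505, 0.8711)
step 19: x0=(0.8551, 1.1712, -1.0786) x1=(-0.3490, 0.4776, 0.8714)
step 20: x0=(0.8216, 1.1514, -1.0809) x1=(-0.3292, 0.5048, 0.8715)
step 21: x0=(0.7881, 1.1316, -1.0831) x1=(-0.3093, 0.5321, 0.8715)
step 22: x0=(0.7545, 1.1117, -1.0852) x1=(-0.2894, 0.5594, 0.8713)
step 23: x0=(0.7208, 1.0918, -1.0872) x1=(-0.2694, 0.5867, 0.8710)
step 24: x0=(0.6871, 1.0719, -1.0891) x1=(-0.2493, 0.6141, 0.8705)
step 25: x0=(0.6533, 1.0520, -1.0908) x1=(-0.2291, 0.6415, 0.8698)
step 26: x0=(0.6195, 1.0320, -1.0924) x1=(-0.2089, 0.6689, 0.8690)
step 27: x0=(0.5856, 1.0120, -1.0939) x1=(-0.1885, 0.6964, 0.8680)
step 28: x0=(0.5516, 0.9920, -1.0952) x1=(-0.1681, 0.7239, 0.8668)
step 29: x0=(0.5176, 0.9719, -1.0963) x1=(-0.1476, 0.7515, 0.8654)
step 30: x0=(0.4835, 0.9519, -1.0973) x1=(-0.1271, 0.7791, 0.8638)

2.0612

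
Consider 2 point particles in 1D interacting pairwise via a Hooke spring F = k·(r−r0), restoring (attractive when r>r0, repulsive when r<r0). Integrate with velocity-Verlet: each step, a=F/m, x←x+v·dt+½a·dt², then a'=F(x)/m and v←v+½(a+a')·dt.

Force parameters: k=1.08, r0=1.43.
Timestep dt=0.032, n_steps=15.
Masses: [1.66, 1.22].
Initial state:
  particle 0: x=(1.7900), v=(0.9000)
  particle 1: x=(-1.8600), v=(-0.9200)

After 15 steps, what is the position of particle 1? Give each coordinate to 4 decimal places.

(-2.0527)

step 0: x0=(1.7900) x1=(-1.8600)
step 1: x0=(1.8181) x1=(-1.8884)
step 2: x0=(1.8446) x1=(-1.9148)
step 3: x0=(1.8696) x1=(-1.9391)
step 4: x0=(1.8930) x1=(-1.9612)
step 5: x0=(1.9148) x1=(-1.9811)
step 6: x0=(1.9349) x1=(-1.9987)
step 7: x0=(1.9534) x1=(-2.0141)
step 8: x0=(1.9702) x1=(-2.0272)
step 9: x0=(1.9853) x1=(-2.0380)
step 10: x0=(1.9987) x1=(-2.0464)
step 11: x0=(2.0103) x1=(-2.0525)
step 12: x0=(2.0201) x1=(-2.0561)
step 13: x0=(2.0282) x1=(-2.0574)
step 14: x0=(2.0345) x1=(-2.0563)
step 15: x0=(2.0391) x1=(-2.0527)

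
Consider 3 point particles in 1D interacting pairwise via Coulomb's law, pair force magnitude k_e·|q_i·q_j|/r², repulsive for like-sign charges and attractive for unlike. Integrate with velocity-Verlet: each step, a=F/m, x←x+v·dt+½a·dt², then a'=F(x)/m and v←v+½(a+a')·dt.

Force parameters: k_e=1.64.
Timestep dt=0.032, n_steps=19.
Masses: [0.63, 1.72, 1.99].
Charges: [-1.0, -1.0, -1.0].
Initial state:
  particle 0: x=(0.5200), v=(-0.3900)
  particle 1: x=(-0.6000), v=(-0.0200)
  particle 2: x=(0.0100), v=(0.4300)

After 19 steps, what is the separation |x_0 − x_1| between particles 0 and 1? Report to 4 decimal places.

2.8920

step 0: x0=(0.5200) x1=(-0.6000) x2=(0.0100)
step 1: x0=(0.5137) x1=(-0.6023) x2=(0.0233)
step 2: x0=(0.5206) x1=(-0.6080) x2=(0.0352)
step 3: x0=(0.5410) x1=(-0.6167) x2=(0.0456)
step 4: x0=(0.5742) x1=(-0.6284) x2=(0.0544)
step 5: x0=(0.6191) x1=(-0.6429) x2=(0.0620)
step 6: x0=(0.6742) x1=(-0.6599) x2=(0.0685)
step 7: x0=(0.7381) x1=(-0.6794) x2=(0.0743)
step 8: x0=(0.8094) x1=(-0.7010) x2=(0.0797)
step 9: x0=(0.8869) x1=(-0.7247) x2=(0.0849)
step 10: x0=(0.9696) x1=(-0.7502) x2=(0.0901)
step 11: x0=(1.0565) x1=(-0.7775) x2=(0.0953)
step 12: x0=(1.1472) x1=(-0.8063) x2=(0.1008)
step 13: x0=(1.2410) x1=(-0.8366) x2=(0.1065)
step 14: x0=(1.3375) x1=(-0.8681) x2=(0.1125)
step 15: x0=(1.4363) x1=(-0.9009) x2=(0.1189)
step 16: x0=(1.5372) x1=(-0.9349) x2=(0.1255)
step 17: x0=(1.6398) x1=(-0.9698) x2=(0.1325)
step 18: x0=(1.7440) x1=(-1.0057) x2=(0.1398)
step 19: x0=(1.8495) x1=(-1.0425) x2=(0.1474)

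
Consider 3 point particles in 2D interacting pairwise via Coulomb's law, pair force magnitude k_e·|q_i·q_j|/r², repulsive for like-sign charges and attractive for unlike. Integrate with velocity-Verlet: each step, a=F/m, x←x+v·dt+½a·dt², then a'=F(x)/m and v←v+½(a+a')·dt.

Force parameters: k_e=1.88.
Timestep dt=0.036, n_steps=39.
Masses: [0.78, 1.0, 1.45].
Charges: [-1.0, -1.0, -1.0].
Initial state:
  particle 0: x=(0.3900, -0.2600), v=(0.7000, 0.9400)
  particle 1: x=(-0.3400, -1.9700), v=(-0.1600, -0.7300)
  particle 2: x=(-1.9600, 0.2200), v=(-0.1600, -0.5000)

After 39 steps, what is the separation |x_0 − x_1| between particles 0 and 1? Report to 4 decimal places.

5.3438

step 0: x0=(0.3900, -0.2600) x1=(-0.3400, -1.9700) x2=(-1.9600, 0.2200)
step 1: x0=(0.4156, -0.2258) x1=(-0.3458, -1.9967) x2=(-1.9660, 0.2021)
step 2: x0=(0.4421, -0.1909) x1=(-0.3517, -2.0243) x2=(-1.9724, 0.1845)
step 3: x0=(0.4695, -0.1554) x1=(-0.3576, -2.0528) x2=(-1.9792, 0.1670)
step 4: x0=(0.4976, -0.1193) x1=(-0.3635, -2.0820) x2=(-1.9864, 0.1498)
step 5: x0=(0.5265, -0.0826) x1=(-0.3695, -2.1119) x2=(-1.9940, 0.1328)
step 6: x0=(0.5561, -0.0454) x1=(-0.3755, -2.1426) x2=(-2.0019, 0.1160)
step 7: x0=(0.5865, -0.0076) x1=(-0.3815, -2.1739) x2=(-2.0103, 0.0994)
step 8: x0=(0.6175, 0.0306) x1=(-0.3875, -2.2059) x2=(-2.0191, 0.0830)
step 9: x0=(0.6492, 0.0693) x1=(-0.3935, -2.2385) x2=(-2.0282, 0.0668)
step 10: x0=(0.6816, 0.1084) x1=(-0.3994, -2.2717) x2=(-2.0376, 0.0507)
step 11: x0=(0.7145, 0.1480) x1=(-0.4054, -2.3055) x2=(-2.0474, 0.0348)
step 12: x0=(0.7481, 0.1879) x1=(-0.4113, -2.3398) x2=(-2.0576, 0.0190)
step 13: x0=(0.7822, 0.2283) x1=(-0.4171, -2.3747) x2=(-2.0681, 0.0034)
step 14: x0=(0.8168, 0.2690) x1=(-0.4229, -2.4100) x2=(-2.0789, -0.0120)
step 15: x0=(0.8520, 0.3101) x1=(-0.4287, -2.4459) x2=(-2.0900, -0.0273)
step 16: x0=(0.8877, 0.3516) x1=(-0.4345, -2.4822) x2=(-2.1014, -0.0425)
step 17: x0=(0.9238, 0.3934) x1=(-0.4401, -2.5190) x2=(-2.1131, -0.0575)
step 18: x0=(0.9604, 0.4355) x1=(-0.4457, -2.5562) x2=(-2.1251, -0.0724)
step 19: x0=(0.9974, 0.4779) x1=(-0.4513, -2.5938) x2=(-2.1373, -0.0872)
step 20: x0=(1.0348, 0.5206) x1=(-0.4568, -2.6319) x2=(-2.1499, -0.1018)
step 21: x0=(1.0727, 0.5636) x1=(-0.4623, -2.6703) x2=(-2.1626, -0.1164)
step 22: x0=(1.1109, 0.6068) x1=(-0.4676, -2.7092) x2=(-2.1757, -0.1308)
step 23: x0=(1.1495, 0.6504) x1=(-0.4730, -2.7484) x2=(-2.1889, -0.1451)
step 24: x0=(1.1885, 0.6942) x1=(-0.4782, -2.7880) x2=(-2.2024, -0.1593)
step 25: x0=(1.2278, 0.7383) x1=(-0.4834, -2.8279) x2=(-2.2162, -0.1734)
step 26: x0=(1.2674, 0.7826) x1=(-0.4885, -2.8682) x2=(-2.2301, -0.1873)
step 27: x0=(1.3073, 0.8271) x1=(-0.4936, -2.9088) x2=(-2.2443, -0.2012)
step 28: x0=(1.3475, 0.8719) x1=(-0.4986, -2.9497) x2=(-2.2587, -0.2150)
step 29: x0=(1.3880, 0.9168) x1=(-0.5035, -2.9910) x2=(-2.2732, -0.2286)
step 30: x0=(1.4288, 0.9620) x1=(-0.5084, -3.0325) x2=(-2.2880, -0.2422)
step 31: x0=(1.4699, 1.0074) x1=(-0.5132, -3.0744) x2=(-2.3029, -0.2557)
step 32: x0=(1.5112, 1.0530) x1=(-0.5179, -3.1166) x2=(-2.3181, -0.2691)
step 33: x0=(1.5527, 1.0988) x1=(-0.5226, -3.1590) x2=(-2.3334, -0.2823)
step 34: x0=(1.5945, 1.1448) x1=(-0.5272, -3.2017) x2=(-2.3489, -0.2955)
step 35: x0=(1.6365, 1.1910) x1=(-0.5317, -3.2447) x2=(-2.3645, -0.3087)
step 36: x0=(1.6787, 1.2373) x1=(-0.5362, -3.2879) x2=(-2.3803, -0.3217)
step 37: x0=(1.7212, 1.2838) x1=(-0.5406, -3.3314) x2=(-2.3963, -0.3346)
step 38: x0=(1.7638, 1.3305) x1=(-0.5449, -3.3752) x2=(-2.4124, -0.3475)
step 39: x0=(1.8066, 1.3773) x1=(-0.5492, -3.4192) x2=(-2.4286, -0.3603)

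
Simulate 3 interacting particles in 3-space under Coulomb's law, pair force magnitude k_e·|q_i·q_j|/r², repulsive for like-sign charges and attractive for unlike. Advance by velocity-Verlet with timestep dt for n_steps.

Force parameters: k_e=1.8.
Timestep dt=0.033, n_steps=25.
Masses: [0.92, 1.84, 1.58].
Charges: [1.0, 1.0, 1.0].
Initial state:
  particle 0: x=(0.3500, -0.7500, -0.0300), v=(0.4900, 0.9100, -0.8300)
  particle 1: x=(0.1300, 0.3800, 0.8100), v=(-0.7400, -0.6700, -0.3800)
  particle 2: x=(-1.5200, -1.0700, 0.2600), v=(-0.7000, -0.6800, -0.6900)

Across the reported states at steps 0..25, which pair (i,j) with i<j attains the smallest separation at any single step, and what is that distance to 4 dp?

pair (0,1), distance 1.3537

step 0: x0=(0.3500, -0.7500, -0.0300) x1=(0.1300, 0.3800, 0.8100) x2=(-1.5200, -1.0700, 0.2600)
step 1: x0=(0.3665, -0.7203, -0.0577) x1=(0.1056, 0.3582, 0.7976) x2=(-1.5434, -1.0925, 0.2372)
step 2: x0=(0.3838, -0.6914, -0.0862) x1=(0.0813, 0.3369, 0.7857) x2=(-1.5672, -1.1153, 0.2144)
step 3: x0=(0.4018, -0.6632, -0.1155) x1=(0.0570, 0.3161, 0.7741) x2=(-1.5915, -1.1383, 0.1916)
step 4: x0=(0.4206, -0.6357, -0.1456) x1=(0.0327, 0.2959, 0.7629) x2=(-1.6163, -1.1615, 0.1688)
step 5: x0=(0.4402, -0.6089, -0.1765) x1=(0.0084, 0.2763, 0.7522) x2=(-1.6415, -1.1849, 0.1460)
step 6: x0=(0.4605, -0.5827, -0.2083) x1=(-0.0160, 0.2571, 0.7420) x2=(-1.6671, -1.2085, 0.1231)
step 7: x0=(0.4817, -0.5571, -0.2410) x1=(-0.0404, 0.2384, 0.7322) x2=(-1.6931, -1.2324, 0.1002)
step 8: x0=(0.5037, -0.5321, -0.2745) x1=(-0.0649, 0.2202, 0.7228) x2=(-1.7195, -1.2565, 0.0773)
step 9: x0=(0.5265, -0.5075, -0.3090) x1=(-0.0895, 0.2025, 0.7140) x2=(-1.7463, -1.2808, 0.0543)
step 10: x0=(0.5502, -0.4834, -0.3443) x1=(-0.1142, 0.1851, 0.7056) x2=(-1.7734, -1.3053, 0.0314)
step 11: x0=(0.5746, -0.4598, -0.3804) x1=(-0.1390, 0.1681, 0.6976) x2=(-1.8009, -1.3300, 0.0083)
step 12: x0=(0.5999, -0.4364, -0.4174) x1=(-0.1639, 0.1515, 0.6901) x2=(-1.8287, -1.3549, -0.0147)
step 13: x0=(0.6260, -0.4133, -0.4551) x1=(-0.1889, 0.1352, 0.6831) x2=(-1.8569, -1.3801, -0.0378)
step 14: x0=(0.6529, -0.3905, -0.4936) x1=(-0.2141, 0.1192, 0.6764) x2=(-1.8854, -1.4054, -0.0610)
step 15: x0=(0.6805, -0.3679, -0.5329) x1=(-0.2394, 0.1034, 0.6702) x2=(-1.9141, -1.4309, -0.0842)
step 16: x0=(0.7088, -0.3454, -0.5728) x1=(-0.2648, 0.0879, 0.6643) x2=(-1.9432, -1.4567, -0.1074)
step 17: x0=(0.7379, -0.3231, -0.6134) x1=(-0.2903, 0.0727, 0.6588) x2=(-1.9725, -1.4826, -0.1307)
step 18: x0=(0.7676, -0.3008, -0.6546) x1=(-0.3159, 0.0576, 0.6536) x2=(-2.0022, -1.5087, -0.1540)
step 19: x0=(0.7980, -0.2786, -0.6963) x1=(-0.3416, 0.0427, 0.6488) x2=(-2.0320, -1.5350, -0.1774)
step 20: x0=(0.8290, -0.2564, -0.7386) x1=(-0.3674, 0.0280, 0.6442) x2=(-2.0622, -1.5615, -0.2008)
step 21: x0=(0.8606, -0.2342, -0.7814) x1=(-0.3932, 0.0134, 0.6400) x2=(-2.0926, -1.5882, -0.2242)
step 22: x0=(0.8927, -0.2121, -0.8246) x1=(-0.4192, -0.0010, 0.6360) x2=(-2.1232, -1.6150, -0.2478)
step 23: x0=(0.9254, -0.1899, -0.8683) x1=(-0.4452, -0.0152, 0.6323) x2=(-2.1540, -1.6420, -0.2713)
step 24: x0=(0.9586, -0.1676, -0.9124) x1=(-0.4713, -0.0294, 0.6288) x2=(-2.1851, -1.6692, -0.2949)
step 25: x0=(0.9923, -0.1454, -0.9569) x1=(-0.4974, -0.0434, 0.6256) x2=(-2.2164, -1.6966, -0.3186)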